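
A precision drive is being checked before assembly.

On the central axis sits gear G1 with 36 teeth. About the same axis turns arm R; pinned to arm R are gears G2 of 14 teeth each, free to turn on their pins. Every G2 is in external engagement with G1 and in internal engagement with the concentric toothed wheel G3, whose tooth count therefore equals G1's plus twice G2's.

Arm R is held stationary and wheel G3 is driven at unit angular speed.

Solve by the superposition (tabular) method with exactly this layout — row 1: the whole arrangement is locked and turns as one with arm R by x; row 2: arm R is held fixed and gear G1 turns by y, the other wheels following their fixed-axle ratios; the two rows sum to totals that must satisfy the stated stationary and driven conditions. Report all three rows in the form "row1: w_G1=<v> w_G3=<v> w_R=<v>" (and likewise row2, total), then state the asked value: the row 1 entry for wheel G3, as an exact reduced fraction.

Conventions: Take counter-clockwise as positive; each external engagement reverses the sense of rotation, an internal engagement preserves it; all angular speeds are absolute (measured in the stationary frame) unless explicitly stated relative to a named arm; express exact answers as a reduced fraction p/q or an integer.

planetary set (36T centre, 14T on arm, 64T internal) — Willis relation
row 1 (train locked, turned with arm): all members turn x
row 2 (arm held, sun turns y): ω_ring = −(36/64)·y, ω_arm = 0
boundary: total ω_arm = x = 0 and total ω_ring = x − (36/64)·y = 1  ⇒  y = -16/9, x = 0
row 2 ring = −(36/64)·(-16/9) = 1
totals (row 1 + row 2): sun 0 + (-16/9) = -16/9, ring 0 + 1 = 1, arm 0 + 0 = 0
asked cell (row1, ring) = 0

row1: w_G1=0 w_G3=0 w_R=0
row2: w_G1=-16/9 w_G3=1 w_R=0
total: w_G1=-16/9 w_G3=1 w_R=0
asked value: 0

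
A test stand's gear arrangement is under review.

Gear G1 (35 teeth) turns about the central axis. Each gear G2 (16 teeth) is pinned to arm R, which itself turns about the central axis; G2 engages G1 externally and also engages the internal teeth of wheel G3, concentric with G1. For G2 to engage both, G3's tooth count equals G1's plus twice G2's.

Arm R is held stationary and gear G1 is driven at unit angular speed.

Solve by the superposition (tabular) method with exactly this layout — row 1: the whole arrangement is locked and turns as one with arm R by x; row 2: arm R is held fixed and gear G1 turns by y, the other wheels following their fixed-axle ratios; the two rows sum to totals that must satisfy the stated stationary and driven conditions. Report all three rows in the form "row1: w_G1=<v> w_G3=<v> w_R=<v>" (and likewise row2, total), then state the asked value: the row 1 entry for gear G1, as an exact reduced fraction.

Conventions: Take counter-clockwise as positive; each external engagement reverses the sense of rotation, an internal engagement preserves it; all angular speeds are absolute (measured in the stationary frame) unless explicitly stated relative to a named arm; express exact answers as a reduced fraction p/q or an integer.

row1: w_G1=0 w_G3=0 w_R=0
row2: w_G1=1 w_G3=-35/67 w_R=0
total: w_G1=1 w_G3=-35/67 w_R=0
asked value: 0

planetary set (35T centre, 16T on arm, 67T internal) — Willis relation
row 1 — lock + rotate with arm: ω_sun = ω_ring = ω_arm = x
superposition row 2 [arm held]: sun y, ring −(35/67)·y, arm 0
boundary: total ω_arm = x = 0 and total ω_sun = x + y = 1  ⇒  y = 1, x = 0
row 2 ring = −(35/67)·1 = -35/67
totals (row 1 + row 2): sun 0 + 1 = 1, ring 0 + (-35/67) = -35/67, arm 0 + 0 = 0
asked cell (row1, sun) = 0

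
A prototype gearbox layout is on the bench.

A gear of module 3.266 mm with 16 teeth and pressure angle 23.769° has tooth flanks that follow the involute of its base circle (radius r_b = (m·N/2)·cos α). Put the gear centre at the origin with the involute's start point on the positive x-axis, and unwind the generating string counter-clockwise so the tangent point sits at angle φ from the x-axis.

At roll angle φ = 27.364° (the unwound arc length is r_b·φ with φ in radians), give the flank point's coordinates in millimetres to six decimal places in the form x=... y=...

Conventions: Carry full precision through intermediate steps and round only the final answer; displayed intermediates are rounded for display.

x=26.485286 y=0.848639

single-mesh involute tooth geometry (16T wheel at module 3.266)
pitch radius r_p = m·N/2 = 3.266·16/2 = 26.128000
base radius r_b = r_p·cos α = 26.128000·cos 23.769° = 23.911767
roll angle φ = 27.364° = 0.47759190 rad
x = r_b·(cos φ + φ·sin φ) = 26.485286
y = r_b·(sin φ − φ·cos φ) = 0.848639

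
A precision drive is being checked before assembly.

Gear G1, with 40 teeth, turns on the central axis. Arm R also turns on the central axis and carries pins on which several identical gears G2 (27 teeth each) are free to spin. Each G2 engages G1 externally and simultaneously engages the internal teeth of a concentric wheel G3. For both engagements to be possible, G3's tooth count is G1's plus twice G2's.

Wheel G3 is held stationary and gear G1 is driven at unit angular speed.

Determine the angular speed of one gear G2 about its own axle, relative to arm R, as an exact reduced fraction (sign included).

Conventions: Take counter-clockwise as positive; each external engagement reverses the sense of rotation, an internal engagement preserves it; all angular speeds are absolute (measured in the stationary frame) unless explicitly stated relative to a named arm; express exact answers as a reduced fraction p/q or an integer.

-1880/1809

topology: planetary set — G1 40T / G2 27T / G3 94T, arm = carrier (Willis)
ring teeth: 40 + 2·27 = 94
40(ω_sun−ω_arm) = −94(ω_ring−ω_arm),  ω_ring = 0, ω_sun = 1
40(1−ω_arm) = −94(0−ω_arm)  ⇒  134·ω_arm = 40  ⇒  ω_arm = 20/67
sun–planet mesh: 40·(1−20/67) = −27·(ω_p−ω_arm)  ⇒  ω_p−ω_arm = -1880/1809
exact speed ratio = -1880/1809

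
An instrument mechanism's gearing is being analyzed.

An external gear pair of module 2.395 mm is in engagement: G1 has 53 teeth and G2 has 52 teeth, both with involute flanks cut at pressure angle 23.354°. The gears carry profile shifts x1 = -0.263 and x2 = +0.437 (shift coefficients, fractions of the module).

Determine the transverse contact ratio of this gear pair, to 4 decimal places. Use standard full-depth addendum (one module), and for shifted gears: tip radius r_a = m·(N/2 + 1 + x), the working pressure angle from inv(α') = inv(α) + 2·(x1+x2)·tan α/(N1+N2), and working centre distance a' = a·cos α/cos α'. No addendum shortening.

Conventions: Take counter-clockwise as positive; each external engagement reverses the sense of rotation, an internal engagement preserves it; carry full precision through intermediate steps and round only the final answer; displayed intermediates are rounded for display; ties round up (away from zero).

class = single-mesh tooth geometry [involute pair 53T × 52T, m = 2.395]
base radii: r_b1 = 58.267810, r_b2 = 57.168417
tip radii: r_a1 = 65.232615, r_a2 = 65.711615
inv(α') = inv(23.354°) + 2·(-0.263+0.437)·tan α/(53+52) = 0.02561265  ⇒  α' = 23.78481°
a' = a·cos α / cos α' = 125.7375·cos 23.354°/cos 23.78481° = 126.150623
action lengths: √(r_a1²−r_b1²) = 29.328424, √(r_a2²−r_b2²) = 32.400439
base pitch p_b = π·m·cos α = 6.907688
CR = (29.328424 + 32.400439 − 126.150623·sin 23.78481°)/6.907688 = 1.571000
contact ratio ≈ 1.5710

1.5710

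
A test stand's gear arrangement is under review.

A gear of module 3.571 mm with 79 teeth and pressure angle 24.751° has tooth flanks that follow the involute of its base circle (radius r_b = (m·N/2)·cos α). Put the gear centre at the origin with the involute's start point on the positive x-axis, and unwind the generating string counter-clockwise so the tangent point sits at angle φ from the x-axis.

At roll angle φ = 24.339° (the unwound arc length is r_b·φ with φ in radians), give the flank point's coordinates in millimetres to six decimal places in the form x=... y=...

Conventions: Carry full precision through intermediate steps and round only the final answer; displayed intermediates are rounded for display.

recognized (one wheel, involute flank): single-mesh tooth geometry, m = 3.571, N = 79
pitch radius r_p = m·N/2 = 3.571·79/2 = 141.054500
base radius r_b = r_p·cos α = 141.054500·cos 24.751° = 128.096651
roll angle φ = 24.339° = 0.42479569 rad
x = r_b·(cos φ + φ·sin φ) = 139.138066
y = r_b·(sin φ − φ·cos φ) = 3.214398

x=139.138066 y=3.214398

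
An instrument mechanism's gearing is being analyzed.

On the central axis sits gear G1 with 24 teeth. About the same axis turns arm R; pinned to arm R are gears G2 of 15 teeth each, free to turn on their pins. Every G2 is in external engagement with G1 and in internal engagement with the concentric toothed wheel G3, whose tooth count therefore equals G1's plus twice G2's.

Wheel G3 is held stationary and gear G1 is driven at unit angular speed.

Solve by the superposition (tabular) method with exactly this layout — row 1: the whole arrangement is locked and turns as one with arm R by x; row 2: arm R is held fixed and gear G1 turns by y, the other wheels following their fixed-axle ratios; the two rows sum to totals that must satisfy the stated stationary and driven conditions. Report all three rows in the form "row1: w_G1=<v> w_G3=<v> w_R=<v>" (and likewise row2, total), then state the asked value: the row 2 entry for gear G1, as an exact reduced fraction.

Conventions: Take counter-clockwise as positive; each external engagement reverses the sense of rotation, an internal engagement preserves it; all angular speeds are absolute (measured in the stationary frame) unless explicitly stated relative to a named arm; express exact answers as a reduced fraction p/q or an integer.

planetary set (24T centre, 15T on arm, 54T internal) — Willis relation
row 1 (train locked, turned with arm): all members turn x
row 2 (arm held, sun turns y): ω_ring = −(24/54)·y, ω_arm = 0
boundary: total ω_ring = x − (24/54)·y = 0 and total ω_sun = x + y = 1  ⇒  y = 9/13, x = 4/13
row 2 ring = −(24/54)·9/13 = -4/13
totals (row 1 + row 2): sun 4/13 + 9/13 = 1, ring 4/13 + (-4/13) = 0, arm 4/13 + 0 = 4/13
asked cell (row2, sun) = 9/13

row1: w_G1=4/13 w_G3=4/13 w_R=4/13
row2: w_G1=9/13 w_G3=-4/13 w_R=0
total: w_G1=1 w_G3=0 w_R=4/13
asked value: 9/13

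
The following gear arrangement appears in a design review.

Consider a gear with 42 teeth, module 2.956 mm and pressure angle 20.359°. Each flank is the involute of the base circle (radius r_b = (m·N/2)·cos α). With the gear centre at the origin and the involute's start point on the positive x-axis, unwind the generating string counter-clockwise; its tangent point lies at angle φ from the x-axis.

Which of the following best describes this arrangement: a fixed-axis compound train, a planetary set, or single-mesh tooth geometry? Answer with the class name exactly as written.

class = single-mesh tooth geometry [base-circle involute, m = 2.956, 42T]
classification: single-mesh tooth geometry

single-mesh tooth geometry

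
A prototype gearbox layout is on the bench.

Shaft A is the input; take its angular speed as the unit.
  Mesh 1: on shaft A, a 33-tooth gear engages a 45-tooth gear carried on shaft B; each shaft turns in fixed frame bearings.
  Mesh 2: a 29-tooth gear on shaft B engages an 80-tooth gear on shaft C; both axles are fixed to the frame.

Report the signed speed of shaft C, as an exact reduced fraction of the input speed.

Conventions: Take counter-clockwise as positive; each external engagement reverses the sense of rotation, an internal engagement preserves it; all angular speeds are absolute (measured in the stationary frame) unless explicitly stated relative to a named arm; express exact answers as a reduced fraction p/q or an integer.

319/1200

2-mesh fixed-axis compound train (all bearings frame-fixed)
mesh 1 [33T→45T]: |ω|/ω_in = 1×33/45 = 11/15, sense flips to −
mesh 2 [29T→80T]: |ω|/ω_in = (11/15)×29/80 = 319/1200, sense flips to +
signed output speed (× input speed) = 319/1200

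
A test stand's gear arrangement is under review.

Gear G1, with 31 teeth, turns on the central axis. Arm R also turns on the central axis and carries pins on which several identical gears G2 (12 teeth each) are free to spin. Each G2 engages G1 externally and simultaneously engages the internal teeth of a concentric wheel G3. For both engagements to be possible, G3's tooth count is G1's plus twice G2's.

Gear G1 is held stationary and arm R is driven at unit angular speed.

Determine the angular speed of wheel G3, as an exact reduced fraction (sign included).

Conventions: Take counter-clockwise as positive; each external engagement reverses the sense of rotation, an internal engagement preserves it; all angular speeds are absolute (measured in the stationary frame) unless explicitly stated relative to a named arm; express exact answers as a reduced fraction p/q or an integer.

86/55

planetary set (31T centre, 12T on arm, 55T internal) — Willis relation
ring teeth: 31 + 2·12 = 55
31(ω_sun−ω_arm) = −55(ω_ring−ω_arm),  ω_sun = 0, ω_arm = 1
ω_ring = 1 − (31/55)(0−1) = 86/55
exact speed ratio = 86/55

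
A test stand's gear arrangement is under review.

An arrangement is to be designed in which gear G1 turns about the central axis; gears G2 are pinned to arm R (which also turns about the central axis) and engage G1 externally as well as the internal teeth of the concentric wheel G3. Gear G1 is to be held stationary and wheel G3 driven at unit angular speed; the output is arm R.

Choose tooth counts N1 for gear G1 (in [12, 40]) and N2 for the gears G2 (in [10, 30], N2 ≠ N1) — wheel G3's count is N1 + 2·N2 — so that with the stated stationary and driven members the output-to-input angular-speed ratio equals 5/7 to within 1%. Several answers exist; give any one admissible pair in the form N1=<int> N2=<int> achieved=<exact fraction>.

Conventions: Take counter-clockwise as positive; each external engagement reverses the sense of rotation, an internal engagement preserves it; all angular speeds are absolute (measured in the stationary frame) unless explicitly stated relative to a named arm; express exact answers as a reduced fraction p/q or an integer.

N1=16 N2=12 achieved=5/7

class = planetary set [ratio 5/7 wanted; Willis about the carrier]
Willis with ω_sun = 0: ω_arm/ω_ring = N3/(N1+N3); set equal to 5/7  ⇒  N3/N1 = (5/7)/(1 − 5/7) = 5/2
N3 = N1 + 2·N2  ⇒  N2/N1 = (N3/N1 − 1)/2 = (5/2 − 1)/2 = 3/4
smallest multiple with N1 ≥ 12 and N2 ≥ 10: k = 4  ⇒  N1 = 4·4 = 16, N2 = 4·3 = 12 (N1 ≤ 40, N2 ≤ 30, N2 ≠ N1 ✓), N3 = 16 + 2·12 = 40
check: N3/(N1+N3) with N1 = 16, N3 = 40 gives 5/7; |achieved − target| = 0 ≤ 1/140 ✓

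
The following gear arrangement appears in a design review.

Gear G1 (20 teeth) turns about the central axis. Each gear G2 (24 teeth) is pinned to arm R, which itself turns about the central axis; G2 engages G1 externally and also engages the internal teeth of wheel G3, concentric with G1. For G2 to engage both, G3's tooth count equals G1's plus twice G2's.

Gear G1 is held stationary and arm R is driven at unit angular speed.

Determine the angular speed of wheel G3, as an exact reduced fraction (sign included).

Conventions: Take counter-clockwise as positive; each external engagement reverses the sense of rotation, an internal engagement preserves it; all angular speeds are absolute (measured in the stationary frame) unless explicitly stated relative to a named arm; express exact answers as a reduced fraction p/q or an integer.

class = planetary set [G3 = 20+2·24 = 68; Willis about the carrier]
ring teeth: 20 + 2·24 = 68
20(ω_sun−ω_arm) = −68(ω_ring−ω_arm),  ω_sun = 0, ω_arm = 1
ω_ring = 1 − (20/68)(0−1) = 22/17
exact speed ratio = 22/17

22/17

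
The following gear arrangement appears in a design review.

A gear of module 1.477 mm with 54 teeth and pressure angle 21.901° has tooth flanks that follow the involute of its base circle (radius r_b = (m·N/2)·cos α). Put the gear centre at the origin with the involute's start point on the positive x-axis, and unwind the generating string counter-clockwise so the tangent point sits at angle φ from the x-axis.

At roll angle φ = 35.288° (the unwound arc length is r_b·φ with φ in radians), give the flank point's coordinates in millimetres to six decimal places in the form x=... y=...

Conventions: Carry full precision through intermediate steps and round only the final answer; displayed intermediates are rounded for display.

class = single-mesh tooth geometry [base-circle involute, m = 1.477, 54T]
pitch radius r_p = m·N/2 = 1.477·54/2 = 39.879000
base radius r_b = r_p·cos α = 39.879000·cos 21.901° = 37.000922
roll angle φ = 35.288° = 0.61589179 rad
x = r_b·(cos φ + φ·sin φ) = 43.366971
y = r_b·(sin φ − φ·cos φ) = 2.773579

x=43.366971 y=2.773579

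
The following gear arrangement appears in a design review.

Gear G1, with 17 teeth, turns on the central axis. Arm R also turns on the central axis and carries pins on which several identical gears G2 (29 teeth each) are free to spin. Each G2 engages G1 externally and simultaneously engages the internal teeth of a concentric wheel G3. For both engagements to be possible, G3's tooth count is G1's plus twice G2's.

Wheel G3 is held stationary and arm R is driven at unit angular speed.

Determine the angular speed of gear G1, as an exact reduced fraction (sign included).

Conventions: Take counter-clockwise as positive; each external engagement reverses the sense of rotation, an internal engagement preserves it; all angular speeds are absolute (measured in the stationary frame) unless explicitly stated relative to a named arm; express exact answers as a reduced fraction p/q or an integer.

recognized (axles ride arm R): planetary set, 17/29/75 teeth
ring teeth: 17 + 2·29 = 75
17(ω_sun−ω_arm) = −75(ω_ring−ω_arm),  ω_ring = 0, ω_arm = 1
ω_sun = 1 − (75/17)(0−1) = 92/17
exact speed ratio = 92/17

92/17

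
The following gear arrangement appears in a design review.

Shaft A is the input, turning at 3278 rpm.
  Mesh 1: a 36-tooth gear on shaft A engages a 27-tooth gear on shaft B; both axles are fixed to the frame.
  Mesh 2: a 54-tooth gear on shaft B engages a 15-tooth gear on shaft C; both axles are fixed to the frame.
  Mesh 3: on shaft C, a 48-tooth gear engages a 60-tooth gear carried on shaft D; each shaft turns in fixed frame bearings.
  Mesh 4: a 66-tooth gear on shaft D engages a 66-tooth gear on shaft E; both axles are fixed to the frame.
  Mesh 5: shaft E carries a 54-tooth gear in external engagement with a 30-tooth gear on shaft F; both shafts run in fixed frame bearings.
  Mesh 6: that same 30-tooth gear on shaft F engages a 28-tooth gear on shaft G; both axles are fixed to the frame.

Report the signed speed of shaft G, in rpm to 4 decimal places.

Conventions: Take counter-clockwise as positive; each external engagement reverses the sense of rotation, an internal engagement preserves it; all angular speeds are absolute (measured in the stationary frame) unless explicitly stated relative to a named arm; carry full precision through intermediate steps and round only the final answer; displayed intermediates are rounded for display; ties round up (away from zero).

+24275.9314 rpm

6-mesh fixed-axis compound train (all bearings frame-fixed)
mesh 1 [36T→27T]: ω = 3278.0000×36/27 = 4370.6667 rpm, sense flips to −
mesh 2 [54T→15T]: ω = 4370.6667×54/15 = 15734.4000 rpm, sense flips to +
mesh 3 [48T→60T]: ω = 15734.4000×48/60 = 12587.5200 rpm, sense flips to −
mesh 4 [66T→66T]: ω = 12587.5200×66/66 = 12587.5200 rpm, sense flips to +
mesh 5 [54T→30T]: ω = 12587.5200×54/30 = 22657.5360 rpm, sense flips to −
mesh 6 [30T→28T]: ω = 22657.5360×30/28 = 24275.9314 rpm, sense flips to +
signed output speed = +24275.9314 rpm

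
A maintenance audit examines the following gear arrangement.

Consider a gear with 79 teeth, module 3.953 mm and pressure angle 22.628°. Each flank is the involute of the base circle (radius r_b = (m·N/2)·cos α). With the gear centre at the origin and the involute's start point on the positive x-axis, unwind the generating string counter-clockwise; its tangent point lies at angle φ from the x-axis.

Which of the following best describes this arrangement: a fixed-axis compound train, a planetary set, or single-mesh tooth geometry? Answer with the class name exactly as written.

single-mesh tooth geometry

single-mesh involute tooth geometry (79T wheel at module 3.953)
classification: single-mesh tooth geometry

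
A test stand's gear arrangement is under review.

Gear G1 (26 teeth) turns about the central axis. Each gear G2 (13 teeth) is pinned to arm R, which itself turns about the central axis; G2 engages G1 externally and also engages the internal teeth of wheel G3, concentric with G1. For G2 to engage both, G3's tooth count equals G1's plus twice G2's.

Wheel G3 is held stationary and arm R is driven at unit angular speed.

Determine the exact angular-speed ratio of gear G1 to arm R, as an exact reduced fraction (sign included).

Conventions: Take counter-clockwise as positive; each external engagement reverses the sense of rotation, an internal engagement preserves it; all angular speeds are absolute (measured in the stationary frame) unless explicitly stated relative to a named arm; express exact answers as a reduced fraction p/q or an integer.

3

planetary set (26T centre, 13T on arm, 52T internal) — Willis relation
ring teeth: 26 + 2·13 = 52
26(ω_sun−ω_arm) = −52(ω_ring−ω_arm),  ω_ring = 0, ω_arm = 1
ω_sun = 1 − (52/26)(0−1) = 3
ω_out/ω_in = 3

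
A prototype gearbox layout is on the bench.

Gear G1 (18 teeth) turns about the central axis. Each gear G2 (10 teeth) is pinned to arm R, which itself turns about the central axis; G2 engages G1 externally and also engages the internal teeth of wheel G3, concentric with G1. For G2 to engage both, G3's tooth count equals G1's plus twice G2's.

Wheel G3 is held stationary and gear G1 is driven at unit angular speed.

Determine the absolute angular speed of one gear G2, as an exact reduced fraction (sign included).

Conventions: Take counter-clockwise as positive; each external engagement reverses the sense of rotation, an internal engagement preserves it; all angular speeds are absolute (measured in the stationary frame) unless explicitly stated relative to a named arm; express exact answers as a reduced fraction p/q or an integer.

-9/10

recognized (axles ride arm R): planetary set, 18/10/38 teeth
ring teeth: 18 + 2·10 = 38
18(ω_sun−ω_arm) = −38(ω_ring−ω_arm),  ω_ring = 0, ω_sun = 1
18(1−ω_arm) = −38(0−ω_arm)  ⇒  56·ω_arm = 18  ⇒  ω_arm = 9/28
sun–planet mesh: 18·(1−9/28) = −10·(ω_p−ω_arm)  ⇒  ω_p−ω_arm = -171/140
ω_p = 9/28 − 171/140 = -9/10
exact speed ratio = -9/10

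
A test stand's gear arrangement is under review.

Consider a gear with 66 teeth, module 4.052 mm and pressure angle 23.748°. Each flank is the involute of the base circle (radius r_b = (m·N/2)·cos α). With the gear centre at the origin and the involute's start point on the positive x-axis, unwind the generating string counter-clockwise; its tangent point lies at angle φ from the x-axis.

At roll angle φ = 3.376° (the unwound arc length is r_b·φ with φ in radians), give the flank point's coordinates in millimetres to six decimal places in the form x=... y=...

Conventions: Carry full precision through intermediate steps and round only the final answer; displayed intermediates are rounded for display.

x=122.605951 y=0.008343

recognized (one wheel, involute flank): single-mesh tooth geometry, m = 4.052, N = 66
pitch radius r_p = m·N/2 = 4.052·66/2 = 133.716000
base radius r_b = r_p·cos α = 133.716000·cos 23.748° = 122.393670
roll angle φ = 3.376° = 0.05892232 rad
x = r_b·(cos φ + φ·sin φ) = 122.605951
y = r_b·(sin φ − φ·cos φ) = 0.008343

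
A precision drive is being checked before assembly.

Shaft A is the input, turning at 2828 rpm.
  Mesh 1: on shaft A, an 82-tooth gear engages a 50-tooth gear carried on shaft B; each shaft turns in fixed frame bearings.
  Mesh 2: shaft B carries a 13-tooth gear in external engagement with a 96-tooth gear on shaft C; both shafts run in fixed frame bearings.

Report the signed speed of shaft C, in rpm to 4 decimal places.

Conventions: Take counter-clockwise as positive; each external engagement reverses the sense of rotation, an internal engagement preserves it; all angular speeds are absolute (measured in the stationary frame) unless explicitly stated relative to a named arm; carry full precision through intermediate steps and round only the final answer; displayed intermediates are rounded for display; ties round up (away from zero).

class = fixed-axis compound train [2 meshes; 2 ratios multiply, 2 sense flips]
mesh 1 [82T→50T]: ω = 2828.0000×82/50 = 4637.9200 rpm, sense flips to −
mesh 2 [13T→96T]: ω = 4637.9200×13/96 = 628.0517 rpm, sense flips to +
signed output speed = +628.0517 rpm

+628.0517 rpm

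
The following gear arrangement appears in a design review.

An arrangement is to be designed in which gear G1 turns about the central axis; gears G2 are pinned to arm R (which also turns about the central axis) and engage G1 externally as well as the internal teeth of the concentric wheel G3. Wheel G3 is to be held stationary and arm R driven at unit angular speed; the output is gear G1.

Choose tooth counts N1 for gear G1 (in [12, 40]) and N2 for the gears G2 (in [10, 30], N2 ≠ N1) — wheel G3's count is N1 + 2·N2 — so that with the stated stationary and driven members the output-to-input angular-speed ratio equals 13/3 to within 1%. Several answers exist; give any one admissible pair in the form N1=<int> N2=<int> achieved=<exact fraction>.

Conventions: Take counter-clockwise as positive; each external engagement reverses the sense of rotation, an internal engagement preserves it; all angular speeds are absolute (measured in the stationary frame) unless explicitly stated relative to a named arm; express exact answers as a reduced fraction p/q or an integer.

N1=12 N2=14 achieved=13/3

design class (target 13/3): planetary set
Willis with ω_ring = 0: ω_sun/ω_arm = (N1+N3)/N1; set equal to 13/3  ⇒  N3/N1 = 13/3 − 1 = 10/3
N3 = N1 + 2·N2  ⇒  N2/N1 = (N3/N1 − 1)/2 = (10/3 − 1)/2 = 7/6
smallest multiple with N1 ≥ 12 and N2 ≥ 10: k = 2  ⇒  N1 = 2·6 = 12, N2 = 2·7 = 14 (N1 ≤ 40, N2 ≤ 30, N2 ≠ N1 ✓), N3 = 12 + 2·14 = 40
check: (N1+N3)/N1 with N1 = 12, N3 = 40 gives 13/3; |achieved − target| = 0 ≤ 13/300 ✓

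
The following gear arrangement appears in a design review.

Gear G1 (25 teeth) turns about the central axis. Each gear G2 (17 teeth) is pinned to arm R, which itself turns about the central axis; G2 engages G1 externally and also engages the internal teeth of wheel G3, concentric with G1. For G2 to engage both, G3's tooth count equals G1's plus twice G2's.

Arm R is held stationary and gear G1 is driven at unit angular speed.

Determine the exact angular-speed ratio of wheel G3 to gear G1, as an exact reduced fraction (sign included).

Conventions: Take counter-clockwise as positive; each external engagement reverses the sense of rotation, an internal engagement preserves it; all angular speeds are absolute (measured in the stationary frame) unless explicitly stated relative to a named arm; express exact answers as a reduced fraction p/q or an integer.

topology: planetary set — G1 25T / G2 17T / G3 59T, arm = carrier (Willis)
ring teeth: 25 + 2·17 = 59
25(ω_sun−ω_arm) = −59(ω_ring−ω_arm),  ω_arm = 0, ω_sun = 1
ω_ring = 0 − (25/59)(1−0) = -25/59
ω_out/ω_in = -25/59

-25/59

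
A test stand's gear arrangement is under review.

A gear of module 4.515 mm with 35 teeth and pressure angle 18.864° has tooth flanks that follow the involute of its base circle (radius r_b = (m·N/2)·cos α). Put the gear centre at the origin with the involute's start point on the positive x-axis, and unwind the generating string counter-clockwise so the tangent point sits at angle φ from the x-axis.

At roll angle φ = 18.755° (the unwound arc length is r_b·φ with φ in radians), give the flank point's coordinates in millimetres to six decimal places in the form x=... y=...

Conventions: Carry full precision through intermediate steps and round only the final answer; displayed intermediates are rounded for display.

topology: single-mesh involute geometry — m = 4.515, N = 35
pitch radius r_p = m·N/2 = 4.515·35/2 = 79.012500
base radius r_b = r_p·cos α = 79.012500·cos 18.864° = 74.768636
roll angle φ = 18.755° = 0.32733650 rad
x = r_b·(cos φ + φ·sin φ) = 78.667670
y = r_b·(sin φ − φ·cos φ) = 0.864810

x=78.667670 y=0.864810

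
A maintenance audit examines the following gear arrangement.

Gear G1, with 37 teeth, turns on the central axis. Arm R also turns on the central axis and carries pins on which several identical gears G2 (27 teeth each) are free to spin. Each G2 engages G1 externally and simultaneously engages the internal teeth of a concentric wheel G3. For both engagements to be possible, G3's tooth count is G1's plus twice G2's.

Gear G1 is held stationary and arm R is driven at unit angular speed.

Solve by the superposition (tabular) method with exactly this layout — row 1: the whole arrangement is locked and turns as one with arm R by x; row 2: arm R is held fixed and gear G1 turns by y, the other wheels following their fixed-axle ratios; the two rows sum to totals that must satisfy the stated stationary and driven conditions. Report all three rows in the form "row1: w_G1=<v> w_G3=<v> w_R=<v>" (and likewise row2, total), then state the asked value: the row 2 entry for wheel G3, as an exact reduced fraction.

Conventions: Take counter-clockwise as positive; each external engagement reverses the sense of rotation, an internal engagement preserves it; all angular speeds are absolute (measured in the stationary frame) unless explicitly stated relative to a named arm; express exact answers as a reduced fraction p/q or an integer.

planetary set (37T centre, 27T on arm, 91T internal) — Willis relation
row 1 (train locked, turned with arm): all members turn x
row 2 (arm held, sun turns y): ω_ring = −(37/91)·y, ω_arm = 0
boundary: total ω_sun = x + y = 0 and total ω_arm = x = 1  ⇒  y = -1, x = 1
row 2 ring = −(37/91)·(-1) = 37/91
totals (row 1 + row 2): sun 1 + (-1) = 0, ring 1 + 37/91 = 128/91, arm 1 + 0 = 1
asked cell (row2, ring) = 37/91

row1: w_G1=1 w_G3=1 w_R=1
row2: w_G1=-1 w_G3=37/91 w_R=0
total: w_G1=0 w_G3=128/91 w_R=1
asked value: 37/91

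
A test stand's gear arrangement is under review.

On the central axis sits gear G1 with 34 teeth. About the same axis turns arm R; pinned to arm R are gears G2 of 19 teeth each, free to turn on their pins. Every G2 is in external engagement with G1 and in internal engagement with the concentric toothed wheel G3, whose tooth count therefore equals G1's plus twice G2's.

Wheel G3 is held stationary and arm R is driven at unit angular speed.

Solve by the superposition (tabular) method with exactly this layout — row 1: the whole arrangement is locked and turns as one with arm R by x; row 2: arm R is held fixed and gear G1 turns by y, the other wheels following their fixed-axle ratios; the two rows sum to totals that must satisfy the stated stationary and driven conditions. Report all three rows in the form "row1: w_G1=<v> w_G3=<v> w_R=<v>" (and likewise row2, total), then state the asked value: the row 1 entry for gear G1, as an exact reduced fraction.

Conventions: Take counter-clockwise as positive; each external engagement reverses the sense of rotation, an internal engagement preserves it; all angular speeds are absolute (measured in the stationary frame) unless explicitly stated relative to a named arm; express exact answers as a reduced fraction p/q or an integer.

row1: w_G1=1 w_G3=1 w_R=1
row2: w_G1=36/17 w_G3=-1 w_R=0
total: w_G1=53/17 w_G3=0 w_R=1
asked value: 1

recognized (axles ride arm R): planetary set, 34/19/72 teeth
row 1: whole set turns with the arm by x
row 2: sun turns y, ring = −(34/72)·y, arm 0
boundary: total ω_ring = x − (34/72)·y = 0 and total ω_arm = x = 1  ⇒  y = 36/17, x = 1
row 2 ring = −(34/72)·36/17 = -1
totals (row 1 + row 2): sun 1 + 36/17 = 53/17, ring 1 + (-1) = 0, arm 1 + 0 = 1
asked cell (row1, sun) = 1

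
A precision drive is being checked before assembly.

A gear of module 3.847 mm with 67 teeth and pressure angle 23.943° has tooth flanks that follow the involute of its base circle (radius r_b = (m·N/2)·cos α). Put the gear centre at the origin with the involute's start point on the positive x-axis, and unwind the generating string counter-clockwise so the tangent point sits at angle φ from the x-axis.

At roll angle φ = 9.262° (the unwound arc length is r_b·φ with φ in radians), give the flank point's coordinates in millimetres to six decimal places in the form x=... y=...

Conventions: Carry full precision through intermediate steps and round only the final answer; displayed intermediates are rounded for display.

x=119.313711 y=0.165417

recognized (one wheel, involute flank): single-mesh tooth geometry, m = 3.847, N = 67
pitch radius r_p = m·N/2 = 3.847·67/2 = 128.874500
base radius r_b = r_p·cos α = 128.874500·cos 23.943° = 117.784803
roll angle φ = 9.262° = 0.16165240 rad
x = r_b·(cos φ + φ·sin φ) = 119.313711
y = r_b·(sin φ − φ·cos φ) = 0.165417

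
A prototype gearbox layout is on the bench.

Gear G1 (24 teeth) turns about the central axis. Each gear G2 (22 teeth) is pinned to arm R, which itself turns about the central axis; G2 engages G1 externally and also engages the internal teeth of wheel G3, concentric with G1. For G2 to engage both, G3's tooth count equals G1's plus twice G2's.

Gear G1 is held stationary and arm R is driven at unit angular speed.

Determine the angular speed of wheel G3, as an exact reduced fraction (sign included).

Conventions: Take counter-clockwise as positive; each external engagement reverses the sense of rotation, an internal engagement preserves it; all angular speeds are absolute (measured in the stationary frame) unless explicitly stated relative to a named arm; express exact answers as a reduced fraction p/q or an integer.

23/17

recognized (axles ride arm R): planetary set, 24/22/68 teeth
ring teeth: 24 + 2·22 = 68
24(ω_sun−ω_arm) = −68(ω_ring−ω_arm),  ω_sun = 0, ω_arm = 1
ω_ring = 1 − (24/68)(0−1) = 23/17
exact speed ratio = 23/17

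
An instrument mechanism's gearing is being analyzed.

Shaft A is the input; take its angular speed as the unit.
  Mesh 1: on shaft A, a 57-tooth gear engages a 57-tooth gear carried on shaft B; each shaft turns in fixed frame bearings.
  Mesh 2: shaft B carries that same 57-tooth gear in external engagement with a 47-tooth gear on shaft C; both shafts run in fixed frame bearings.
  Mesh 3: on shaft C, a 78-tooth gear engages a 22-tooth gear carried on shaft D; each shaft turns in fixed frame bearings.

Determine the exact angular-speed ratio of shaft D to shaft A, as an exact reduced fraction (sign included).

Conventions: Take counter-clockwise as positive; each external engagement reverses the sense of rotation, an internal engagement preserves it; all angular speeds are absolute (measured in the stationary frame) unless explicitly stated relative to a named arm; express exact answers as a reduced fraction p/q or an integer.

class = fixed-axis compound train [3 meshes; 3 ratios multiply, 3 sense flips]
mesh 1 [57T→57T]: running ratio 1, sense −
mesh 2 [57T→47T]: running ratio 57/47, sense +
mesh 3 [78T→22T]: running ratio 2223/517, sense −
ω_out/ω_in = -2223/517

-2223/517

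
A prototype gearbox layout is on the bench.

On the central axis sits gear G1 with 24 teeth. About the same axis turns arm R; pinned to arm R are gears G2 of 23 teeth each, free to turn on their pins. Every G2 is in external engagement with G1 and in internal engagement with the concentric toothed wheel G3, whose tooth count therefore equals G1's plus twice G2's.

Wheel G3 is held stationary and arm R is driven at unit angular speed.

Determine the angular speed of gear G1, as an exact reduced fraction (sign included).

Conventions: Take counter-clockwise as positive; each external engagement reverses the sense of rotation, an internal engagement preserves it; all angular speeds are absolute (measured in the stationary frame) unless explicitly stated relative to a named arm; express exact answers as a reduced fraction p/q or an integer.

planetary set (24T centre, 23T on arm, 70T internal) — Willis relation
ring teeth: 24 + 2·23 = 70
24(ω_sun−ω_arm) = −70(ω_ring−ω_arm),  ω_ring = 0, ω_arm = 1
ω_sun = 1 − (70/24)(0−1) = 47/12
exact speed ratio = 47/12

47/12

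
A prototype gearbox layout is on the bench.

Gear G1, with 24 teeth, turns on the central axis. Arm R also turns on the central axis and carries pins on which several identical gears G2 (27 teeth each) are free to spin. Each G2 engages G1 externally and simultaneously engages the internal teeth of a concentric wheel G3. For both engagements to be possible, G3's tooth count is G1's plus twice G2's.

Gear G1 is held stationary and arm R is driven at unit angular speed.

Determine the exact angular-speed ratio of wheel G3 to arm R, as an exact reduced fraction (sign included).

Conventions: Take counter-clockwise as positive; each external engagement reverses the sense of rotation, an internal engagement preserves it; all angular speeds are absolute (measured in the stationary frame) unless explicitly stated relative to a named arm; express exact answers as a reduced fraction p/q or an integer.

planetary set (24T centre, 27T on arm, 78T internal) — Willis relation
ring teeth: 24 + 2·27 = 78
24(ω_sun−ω_arm) = −78(ω_ring−ω_arm),  ω_sun = 0, ω_arm = 1
ω_ring = 1 − (24/78)(0−1) = 17/13
ω_out/ω_in = 17/13

17/13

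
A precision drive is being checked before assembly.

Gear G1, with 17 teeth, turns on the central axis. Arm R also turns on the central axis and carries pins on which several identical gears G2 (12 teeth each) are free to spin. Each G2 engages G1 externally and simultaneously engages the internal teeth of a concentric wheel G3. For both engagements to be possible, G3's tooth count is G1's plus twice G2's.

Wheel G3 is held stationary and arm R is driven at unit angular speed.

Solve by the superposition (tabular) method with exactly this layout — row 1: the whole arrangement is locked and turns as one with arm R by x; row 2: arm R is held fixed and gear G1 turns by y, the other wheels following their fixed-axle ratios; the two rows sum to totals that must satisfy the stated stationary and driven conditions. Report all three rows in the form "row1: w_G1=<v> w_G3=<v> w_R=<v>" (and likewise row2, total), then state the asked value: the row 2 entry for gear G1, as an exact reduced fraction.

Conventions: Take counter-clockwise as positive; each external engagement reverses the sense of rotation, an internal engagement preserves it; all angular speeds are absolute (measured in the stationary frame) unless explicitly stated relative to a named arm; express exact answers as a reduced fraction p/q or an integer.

topology: planetary set — G1 17T / G2 12T / G3 41T, arm = carrier (Willis)
superposition row 1 [locked train]: every member turns x
row 2 (arm held, sun turns y): ω_ring = −(17/41)·y, ω_arm = 0
boundary: total ω_ring = x − (17/41)·y = 0 and total ω_arm = x = 1  ⇒  y = 41/17, x = 1
row 2 ring = −(17/41)·41/17 = -1
totals (row 1 + row 2): sun 1 + 41/17 = 58/17, ring 1 + (-1) = 0, arm 1 + 0 = 1
asked cell (row2, sun) = 41/17

row1: w_G1=1 w_G3=1 w_R=1
row2: w_G1=41/17 w_G3=-1 w_R=0
total: w_G1=58/17 w_G3=0 w_R=1
asked value: 41/17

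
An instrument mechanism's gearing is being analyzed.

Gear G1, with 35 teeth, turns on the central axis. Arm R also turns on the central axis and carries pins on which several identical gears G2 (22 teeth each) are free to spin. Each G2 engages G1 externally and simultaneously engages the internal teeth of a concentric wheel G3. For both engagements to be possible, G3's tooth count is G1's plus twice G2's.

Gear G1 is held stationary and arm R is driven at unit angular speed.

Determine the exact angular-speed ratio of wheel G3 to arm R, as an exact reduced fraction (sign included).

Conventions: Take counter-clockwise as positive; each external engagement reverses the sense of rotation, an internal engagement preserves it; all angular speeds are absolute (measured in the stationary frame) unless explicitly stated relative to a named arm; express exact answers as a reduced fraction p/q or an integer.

114/79

planetary set (35T centre, 22T on arm, 79T internal) — Willis relation
ring teeth: 35 + 2·22 = 79
35(ω_sun−ω_arm) = −79(ω_ring−ω_arm),  ω_sun = 0, ω_arm = 1
ω_ring = 1 − (35/79)(0−1) = 114/79
ω_out/ω_in = 114/79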